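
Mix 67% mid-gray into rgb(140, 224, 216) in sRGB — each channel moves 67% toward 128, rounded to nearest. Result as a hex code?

#84A09D

A 67% tone moves each channel 67% toward 128:
  R: 140 + 0.67×(128−140) = 140 − 8.04 = 131.96 → 132
  G: 224 + 0.67×(128−224) = 224 − 64.32 = 159.68 → 160
  B: 216 + 0.67×(128−216) = 216 − 58.96 = 157.04 → 157
rgb(132, 160, 157) = #84A09D.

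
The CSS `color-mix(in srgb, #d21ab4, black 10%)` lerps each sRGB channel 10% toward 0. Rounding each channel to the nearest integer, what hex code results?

#d21ab4 is rgb(210, 26, 180).
A 10% shade moves each channel 10% toward 0:
  R: 210 + 0.1×(0−210) = 210 − 21 = 189 → 189
  G: 26 + 0.1×(0−26) = 26 − 2.6 = 23.4 → 23
  B: 180 − 18 = 162 → 162
rgb(189, 23, 162) = #bd17a2.

#bd17a2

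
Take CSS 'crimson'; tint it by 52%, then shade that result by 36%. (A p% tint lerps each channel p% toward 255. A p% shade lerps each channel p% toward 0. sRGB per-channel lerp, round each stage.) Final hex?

#985B67

CSS crimson is rgb(220, 20, 60).
Lerp each channel 52% toward 255:
  R: 220 + 0.52×(255−220) = 220 + 18.2 = 238.2 → 238
  G: 20 + 0.52×(255−20) = 20 + 122.2 = 142.2 → 142
  B: 60 + 0.52×(255−60) = 60 + 101.4 = 161.4 → 161
After the tint: rgb(238, 142, 161) = #EE8EA1.
Lerp each channel 36% toward 0:
  R: 238 + 0.36×(0−238) = 238 − 85.68 = 152.32 → 152
  G: 142 − 51.12 = 90.88 → 91
  B: 161 + 0.36×(0−161) = 161 − 57.96 = 103.04 → 103
rgb(152, 91, 103) = #985B67.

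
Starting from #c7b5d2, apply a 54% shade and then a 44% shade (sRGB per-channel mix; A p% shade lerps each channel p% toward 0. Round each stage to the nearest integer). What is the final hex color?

#342e36

#c7b5d2 is rgb(199, 181, 210).
Per channel, c → c + 0.54(0 − c):
  R: 199 + 0.54×(0−199) = 199 − 107.46 = 91.54 → 92
  G: 181 − 97.74 = 83.26 → 83
  B: 210 − 113.4 = 96.6 → 97
After the shade: rgb(92, 83, 97) = #5c5361.
Per channel, c → c + 0.44(0 − c):
  R: 92 − 40.48 = 51.52 → 52
  G: 83 + 0.44×(0−83) = 83 − 36.52 = 46.48 → 46
  B: 97 + 0.44×(0−97) = 97 − 42.68 = 54.32 → 54
rgb(52, 46, 54) = #342e36.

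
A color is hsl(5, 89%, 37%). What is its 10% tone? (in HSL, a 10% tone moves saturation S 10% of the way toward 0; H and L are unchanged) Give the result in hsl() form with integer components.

S moves 10% from 89 toward 0: 89 − 8.9 = 80.1 → 80.
H and L are unchanged.

hsl(5, 80%, 37%)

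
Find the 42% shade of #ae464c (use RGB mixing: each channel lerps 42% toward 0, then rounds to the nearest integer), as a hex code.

#65292c

#ae464c is rgb(174, 70, 76).
Per channel, c → c + 0.42(0 − c):
  R: 174 − 73.08 = 100.92 → 101
  G: 70 − 29.4 = 40.6 → 41
  B: 76 − 31.92 = 44.08 → 44
rgb(101, 41, 44) = #65292c.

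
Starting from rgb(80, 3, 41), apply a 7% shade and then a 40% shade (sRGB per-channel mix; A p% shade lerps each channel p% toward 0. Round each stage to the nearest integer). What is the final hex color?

A 7% shade moves each channel 7% toward 0:
  R: 80 + 0.07×(0−80) = 80 − 5.6 = 74.4 → 74
  G: 3 + 0.07×(0−3) = 3 − 0.21 = 2.79 → 3
  B: 41 + 0.07×(0−41) = 41 − 2.87 = 38.13 → 38
After the shade: rgb(74, 3, 38) = #4A0326.
Lerp each channel 40% toward 0:
  R: 74 + 0.4×(0−74) = 74 − 29.6 = 44.4 → 44
  G: 3 + 0.4×(0−3) = 3 − 1.2 = 1.8 → 2
  B: 38 − 15.2 = 22.8 → 23
rgb(44, 2, 23) = #2C0217.

#2C0217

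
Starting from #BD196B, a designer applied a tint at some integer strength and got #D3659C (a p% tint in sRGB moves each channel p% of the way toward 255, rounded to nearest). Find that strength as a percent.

#BD196B is rgb(189, 25, 107); #D3659C is rgb(211, 101, 156).
On the G channel (widest range): 101 ≈ 25 + (p/100)(255 − 25), so p ≈ 100×(101 − 25)/(255 − 25) = 7600/230 = 33.04.
p = 33 reproduces all three channels after rounding.

33%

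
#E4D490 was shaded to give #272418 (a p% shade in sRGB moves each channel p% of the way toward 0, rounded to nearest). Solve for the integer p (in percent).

#E4D490 is rgb(228, 212, 144); #272418 is rgb(39, 36, 24).
On the R channel (widest range): 39 ≈ 228 + (p/100)(0 − 228), so p ≈ 100×(39 − 228)/(0 − 228) = -18900/-228 = 82.89.
p = 83 reproduces all three channels after rounding.

83%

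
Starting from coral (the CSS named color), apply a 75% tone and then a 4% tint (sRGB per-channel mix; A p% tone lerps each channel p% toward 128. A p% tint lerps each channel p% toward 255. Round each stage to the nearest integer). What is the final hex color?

CSS coral is rgb(255, 127, 80).
Lerp each channel 75% toward 128:
  R: 255 + 0.75×(128−255) = 255 − 95.25 = 159.75 → 160
  G: 127 + 0.75×(128−127) = 127 + 0.75 = 127.75 → 128
  B: 80 + 36 = 116 → 116
After the tone: rgb(160, 128, 116) = #A08074.
A 4% tint moves each channel 4% toward 255:
  R: 160 + 3.8 = 163.8 → 164
  G: 128 + 0.04×(255−128) = 128 + 5.08 = 133.08 → 133
  B: 116 + 5.56 = 121.56 → 122
rgb(164, 133, 122) = #A4857A.

#A4857A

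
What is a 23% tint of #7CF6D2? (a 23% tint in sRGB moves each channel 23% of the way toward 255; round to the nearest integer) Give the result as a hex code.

#9AF8DC

#7CF6D2 is rgb(124, 246, 210).
Per channel, c → c + 0.23(255 − c):
  R: 124 + 30.13 = 154.13 → 154
  G: 246 + 2.07 = 248.07 → 248
  B: 210 + 0.23×(255−210) = 210 + 10.35 = 220.35 → 220
rgb(154, 248, 220) = #9AF8DC.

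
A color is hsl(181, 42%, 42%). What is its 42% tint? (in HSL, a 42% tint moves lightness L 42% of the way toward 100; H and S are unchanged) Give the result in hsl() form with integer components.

L moves 42% from 42 toward 100: 42 + 24.36 = 66.36 → 66.
H and S are unchanged.

hsl(181, 42%, 66%)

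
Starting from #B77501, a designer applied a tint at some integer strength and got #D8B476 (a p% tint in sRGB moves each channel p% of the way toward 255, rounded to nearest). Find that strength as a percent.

46%

#B77501 is rgb(183, 117, 1); #D8B476 is rgb(216, 180, 118).
On the B channel (widest range): 118 ≈ 1 + (p/100)(255 − 1), so p ≈ 100×(118 − 1)/(255 − 1) = 11700/254 = 46.06.
p = 46 reproduces all three channels after rounding.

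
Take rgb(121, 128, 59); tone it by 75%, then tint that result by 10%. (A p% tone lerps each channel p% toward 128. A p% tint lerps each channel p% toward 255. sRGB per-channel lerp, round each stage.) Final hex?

#8b8d7d

A 75% tone moves each channel 75% toward 128:
  R: 121 + 5.25 = 126.25 → 126
  G: 128 + 0 = 128 → 128
  B: 59 + 0.75×(128−59) = 59 + 51.75 = 110.75 → 111
After the tone: rgb(126, 128, 111) = #7e806f.
Per channel, c → c + 0.1(255 − c):
  R: 126 + 0.1×(255−126) = 126 + 12.9 = 138.9 → 139
  G: 128 + 0.1×(255−128) = 128 + 12.7 = 140.7 → 141
  B: 111 + 0.1×(255−111) = 111 + 14.4 = 125.4 → 125
rgb(139, 141, 125) = #8b8d7d.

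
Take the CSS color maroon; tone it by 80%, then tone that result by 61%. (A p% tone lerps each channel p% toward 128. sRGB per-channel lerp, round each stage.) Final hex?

#807676

CSS maroon is rgb(128, 0, 0).
Per channel, c → c + 0.8(128 − c):
  R: 128 + 0.8×(128−128) = 128 + 0 = 128 → 128
  G: 0 + 0.8×(128−0) = 0 + 102.4 = 102.4 → 102
  B: 0 + 102.4 = 102.4 → 102
After the tone: rgb(128, 102, 102) = #806666.
Lerp each channel 61% toward 128:
  R: 128 + 0 = 128 → 128
  G: 102 + 15.86 = 117.86 → 118
  B: 102 + 0.61×(128−102) = 102 + 15.86 = 117.86 → 118
rgb(128, 118, 118) = #807676.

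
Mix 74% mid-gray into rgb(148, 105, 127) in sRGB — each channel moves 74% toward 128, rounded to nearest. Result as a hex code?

Lerp each channel 74% toward 128:
  R: 148 − 14.8 = 133.2 → 133
  G: 105 + 0.74×(128−105) = 105 + 17.02 = 122.02 → 122
  B: 127 + 0.74×(128−127) = 127 + 0.74 = 127.74 → 128
rgb(133, 122, 128) = #857a80.

#857a80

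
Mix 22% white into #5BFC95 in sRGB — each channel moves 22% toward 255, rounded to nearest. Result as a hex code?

#5BFC95 is rgb(91, 252, 149).
Per channel, c → c + 0.22(255 − c):
  R: 91 + 36.08 = 127.08 → 127
  G: 252 + 0.66 = 252.66 → 253
  B: 149 + 0.22×(255−149) = 149 + 23.32 = 172.32 → 172
rgb(127, 253, 172) = #7FFDAC.

#7FFDAC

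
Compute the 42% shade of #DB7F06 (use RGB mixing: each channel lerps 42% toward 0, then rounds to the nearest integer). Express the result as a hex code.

#7F4A03

#DB7F06 is rgb(219, 127, 6).
A 42% shade moves each channel 42% toward 0:
  R: 219 + 0.42×(0−219) = 219 − 91.98 = 127.02 → 127
  G: 127 + 0.42×(0−127) = 127 − 53.34 = 73.66 → 74
  B: 6 − 2.52 = 3.48 → 3
rgb(127, 74, 3) = #7F4A03.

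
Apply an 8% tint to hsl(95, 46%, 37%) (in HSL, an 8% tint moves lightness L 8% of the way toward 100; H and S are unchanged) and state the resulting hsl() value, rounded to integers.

L moves 8% from 37 toward 100: 37 + 5.04 = 42.04 → 42.
H and S are unchanged.

hsl(95, 46%, 42%)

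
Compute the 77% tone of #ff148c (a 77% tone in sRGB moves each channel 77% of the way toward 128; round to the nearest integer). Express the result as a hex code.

#9d6783

#ff148c is rgb(255, 20, 140).
A 77% tone moves each channel 77% toward 128:
  R: 255 + 0.77×(128−255) = 255 − 97.79 = 157.21 → 157
  G: 20 + 0.77×(128−20) = 20 + 83.16 = 103.16 → 103
  B: 140 + 0.77×(128−140) = 140 − 9.24 = 130.76 → 131
rgb(157, 103, 131) = #9d6783.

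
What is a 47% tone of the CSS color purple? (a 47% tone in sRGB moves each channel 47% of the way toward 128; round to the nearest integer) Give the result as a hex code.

#803c80

CSS purple is rgb(128, 0, 128).
A 47% tone moves each channel 47% toward 128:
  R: 128 + 0 = 128 → 128
  G: 0 + 60.16 = 60.16 → 60
  B: 128 + 0 = 128 → 128
rgb(128, 60, 128) = #803c80.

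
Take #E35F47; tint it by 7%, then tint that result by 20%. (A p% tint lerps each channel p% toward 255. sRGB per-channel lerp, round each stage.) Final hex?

#E35F47 is rgb(227, 95, 71).
Per channel, c → c + 0.07(255 − c):
  R: 227 + 1.96 = 228.96 → 229
  G: 95 + 0.07×(255−95) = 95 + 11.2 = 106.2 → 106
  B: 71 + 0.07×(255−71) = 71 + 12.88 = 83.88 → 84
After the tint: rgb(229, 106, 84) = #E56A54.
Lerp each channel 20% toward 255:
  R: 229 + 5.2 = 234.2 → 234
  G: 106 + 0.2×(255−106) = 106 + 29.8 = 135.8 → 136
  B: 84 + 0.2×(255−84) = 84 + 34.2 = 118.2 → 118
rgb(234, 136, 118) = #EA8876.

#EA8876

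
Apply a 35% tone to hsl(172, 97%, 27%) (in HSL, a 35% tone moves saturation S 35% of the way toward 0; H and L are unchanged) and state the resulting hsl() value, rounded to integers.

hsl(172, 63%, 27%)

S moves 35% from 97 toward 0: 97 − 33.95 = 63.05 → 63.
H and L are unchanged.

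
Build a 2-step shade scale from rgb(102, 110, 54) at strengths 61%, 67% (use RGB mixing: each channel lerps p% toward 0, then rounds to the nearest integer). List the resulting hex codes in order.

61%: (102 − 62.22 = 39.78→40, 110 − 67.1 = 42.9→43, 54 − 32.94 = 21.06→21) → #282b15
67%: (102 − 68.34 = 33.66→34, 110 − 73.7 = 36.3→36, 54 − 36.18 = 17.82→18) → #222412

#282b15, #222412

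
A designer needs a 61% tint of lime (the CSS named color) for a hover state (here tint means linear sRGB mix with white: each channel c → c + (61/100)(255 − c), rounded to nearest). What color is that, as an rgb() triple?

rgb(156, 255, 156)

CSS lime is rgb(0, 255, 0).
Lerp each channel 61% toward 255:
  R: 0 + 0.61×(255−0) = 0 + 155.55 = 155.55 → 156
  G: 255 + 0.61×(255−255) = 255 + 0 = 255 → 255
  B: 0 + 0.61×(255−0) = 0 + 155.55 = 155.55 → 156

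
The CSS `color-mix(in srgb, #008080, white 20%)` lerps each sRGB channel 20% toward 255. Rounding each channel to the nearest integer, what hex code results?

#008080 is rgb(0, 128, 128).
Lerp each channel 20% toward 255:
  R: 0 + 0.2×(255−0) = 0 + 51 = 51 → 51
  G: 128 + 25.4 = 153.4 → 153
  B: 128 + 0.2×(255−128) = 128 + 25.4 = 153.4 → 153
rgb(51, 153, 153) = #339999.

#339999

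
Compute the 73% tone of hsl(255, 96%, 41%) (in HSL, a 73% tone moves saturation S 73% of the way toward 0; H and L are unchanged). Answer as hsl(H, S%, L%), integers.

S moves 73% from 96 toward 0: 96 − 70.08 = 25.92 → 26.
H and L are unchanged.

hsl(255, 26%, 41%)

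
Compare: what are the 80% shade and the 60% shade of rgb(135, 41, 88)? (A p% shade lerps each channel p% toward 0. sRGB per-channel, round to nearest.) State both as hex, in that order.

#1b0812, #361023

80% shade:
  R: 135 + 0.8×(0−135) = 135 − 108 = 27 → 27
  G: 41 + 0.8×(0−41) = 41 − 32.8 = 8.2 → 8
  B: 88 − 70.4 = 17.6 → 18
  → #1b0812
60% shade:
  R: 135 − 81 = 54 → 54
  G: 41 + 0.6×(0−41) = 41 − 24.6 = 16.4 → 16
  B: 88 + 0.6×(0−88) = 88 − 52.8 = 35.2 → 35
  → #361023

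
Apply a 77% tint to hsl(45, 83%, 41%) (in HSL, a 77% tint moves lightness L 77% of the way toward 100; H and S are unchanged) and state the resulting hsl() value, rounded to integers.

L moves 77% from 41 toward 100: 41 + 45.43 = 86.43 → 86.
H and S are unchanged.

hsl(45, 83%, 86%)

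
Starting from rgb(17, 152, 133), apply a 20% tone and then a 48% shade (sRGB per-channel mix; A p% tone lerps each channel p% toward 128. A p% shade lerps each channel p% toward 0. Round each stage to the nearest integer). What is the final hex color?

#144C45

Per channel, c → c + 0.2(128 − c):
  R: 17 + 0.2×(128−17) = 17 + 22.2 = 39.2 → 39
  G: 152 + 0.2×(128−152) = 152 − 4.8 = 147.2 → 147
  B: 133 + 0.2×(128−133) = 133 − 1 = 132 → 132
After the tone: rgb(39, 147, 132) = #279384.
Per channel, c → c + 0.48(0 − c):
  R: 39 + 0.48×(0−39) = 39 − 18.72 = 20.28 → 20
  G: 147 + 0.48×(0−147) = 147 − 70.56 = 76.44 → 76
  B: 132 + 0.48×(0−132) = 132 − 63.36 = 68.64 → 69
rgb(20, 76, 69) = #144C45.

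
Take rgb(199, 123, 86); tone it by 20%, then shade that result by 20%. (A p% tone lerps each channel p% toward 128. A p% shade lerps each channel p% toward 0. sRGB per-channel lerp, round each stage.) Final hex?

#94634b

Lerp each channel 20% toward 128:
  R: 199 + 0.2×(128−199) = 199 − 14.2 = 184.8 → 185
  G: 123 + 0.2×(128−123) = 123 + 1 = 124 → 124
  B: 86 + 0.2×(128−86) = 86 + 8.4 = 94.4 → 94
After the tone: rgb(185, 124, 94) = #b97c5e.
A 20% shade moves each channel 20% toward 0:
  R: 185 + 0.2×(0−185) = 185 − 37 = 148 → 148
  G: 124 + 0.2×(0−124) = 124 − 24.8 = 99.2 → 99
  B: 94 + 0.2×(0−94) = 94 − 18.8 = 75.2 → 75
rgb(148, 99, 75) = #94634b.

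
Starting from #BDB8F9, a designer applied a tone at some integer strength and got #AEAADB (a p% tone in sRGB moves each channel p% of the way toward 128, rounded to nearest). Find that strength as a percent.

#BDB8F9 is rgb(189, 184, 249); #AEAADB is rgb(174, 170, 219).
On the B channel (widest range): 219 ≈ 249 + (p/100)(128 − 249), so p ≈ 100×(219 − 249)/(128 − 249) = -3000/-121 = 24.79.
p = 25 reproduces all three channels after rounding.

25%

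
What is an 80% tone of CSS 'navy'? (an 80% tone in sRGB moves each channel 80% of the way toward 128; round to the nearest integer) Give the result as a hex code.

#666680

CSS navy is rgb(0, 0, 128).
An 80% tone moves each channel 80% toward 128:
  R: 0 + 0.8×(128−0) = 0 + 102.4 = 102.4 → 102
  G: 0 + 0.8×(128−0) = 0 + 102.4 = 102.4 → 102
  B: 128 + 0 = 128 → 128
rgb(102, 102, 128) = #666680.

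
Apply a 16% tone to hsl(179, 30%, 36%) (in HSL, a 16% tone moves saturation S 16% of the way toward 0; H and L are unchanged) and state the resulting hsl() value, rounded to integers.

S moves 16% from 30 toward 0: 30 − 4.8 = 25.2 → 25.
H and L are unchanged.

hsl(179, 25%, 36%)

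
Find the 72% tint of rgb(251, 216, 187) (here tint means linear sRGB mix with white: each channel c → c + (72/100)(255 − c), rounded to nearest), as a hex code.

A 72% tint moves each channel 72% toward 255:
  R: 251 + 0.72×(255−251) = 251 + 2.88 = 253.88 → 254
  G: 216 + 28.08 = 244.08 → 244
  B: 187 + 0.72×(255−187) = 187 + 48.96 = 235.96 → 236
rgb(254, 244, 236) = #fef4ec.

#fef4ec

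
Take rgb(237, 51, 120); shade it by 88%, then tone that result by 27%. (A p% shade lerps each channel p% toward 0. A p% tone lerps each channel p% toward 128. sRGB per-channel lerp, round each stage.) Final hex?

#37272d

Lerp each channel 88% toward 0:
  R: 237 + 0.88×(0−237) = 237 − 208.56 = 28.44 → 28
  G: 51 + 0.88×(0−51) = 51 − 44.88 = 6.12 → 6
  B: 120 + 0.88×(0−120) = 120 − 105.6 = 14.4 → 14
After the shade: rgb(28, 6, 14) = #1c060e.
Lerp each channel 27% toward 128:
  R: 28 + 0.27×(128−28) = 28 + 27 = 55 → 55
  G: 6 + 32.94 = 38.94 → 39
  B: 14 + 30.78 = 44.78 → 45
rgb(55, 39, 45) = #37272d.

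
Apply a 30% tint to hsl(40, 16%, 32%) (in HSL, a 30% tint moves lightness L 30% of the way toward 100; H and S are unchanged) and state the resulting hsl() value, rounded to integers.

L moves 30% from 32 toward 100: 32 + 20.4 = 52.4 → 52.
H and S are unchanged.

hsl(40, 16%, 52%)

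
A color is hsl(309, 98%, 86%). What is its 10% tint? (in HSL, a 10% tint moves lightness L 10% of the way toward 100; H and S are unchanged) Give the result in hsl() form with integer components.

hsl(309, 98%, 87%)

L moves 10% from 86 toward 100: 86 + 1.4 = 87.4 → 87.
H and S are unchanged.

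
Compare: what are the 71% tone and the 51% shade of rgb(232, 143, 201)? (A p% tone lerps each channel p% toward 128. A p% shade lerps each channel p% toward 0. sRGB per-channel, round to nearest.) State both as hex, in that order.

71% tone:
  R: 232 + 0.71×(128−232) = 232 − 73.84 = 158.16 → 158
  G: 143 + 0.71×(128−143) = 143 − 10.65 = 132.35 → 132
  B: 201 − 51.83 = 149.17 → 149
  → #9e8495
51% shade:
  R: 232 − 118.32 = 113.68 → 114
  G: 143 + 0.51×(0−143) = 143 − 72.93 = 70.07 → 70
  B: 201 − 102.51 = 98.49 → 98
  → #724662

#9e8495, #724662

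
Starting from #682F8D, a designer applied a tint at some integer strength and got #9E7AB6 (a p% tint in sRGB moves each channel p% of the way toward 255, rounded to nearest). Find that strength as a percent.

#682F8D is rgb(104, 47, 141); #9E7AB6 is rgb(158, 122, 182).
On the G channel (widest range): 122 ≈ 47 + (p/100)(255 − 47), so p ≈ 100×(122 − 47)/(255 − 47) = 7500/208 = 36.06.
p = 36 reproduces all three channels after rounding.

36%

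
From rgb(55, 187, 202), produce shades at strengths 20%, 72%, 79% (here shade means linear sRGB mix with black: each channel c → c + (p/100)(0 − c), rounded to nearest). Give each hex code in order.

#2C96A2, #0F3439, #0C272A

20%: (55 − 11 = 44→44, 187 − 37.4 = 149.6→150, 202 − 40.4 = 161.6→162) → #2C96A2
72%: (55 − 39.6 = 15.4→15, 187 − 134.64 = 52.36→52, 202 − 145.44 = 56.56→57) → #0F3439
79%: (55 − 43.45 = 11.55→12, 187 − 147.73 = 39.27→39, 202 − 159.58 = 42.42→42) → #0C272A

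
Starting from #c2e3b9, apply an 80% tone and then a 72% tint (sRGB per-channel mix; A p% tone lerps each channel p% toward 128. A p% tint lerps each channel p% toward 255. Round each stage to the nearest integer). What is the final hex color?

#dfe1df

#c2e3b9 is rgb(194, 227, 185).
Lerp each channel 80% toward 128:
  R: 194 − 52.8 = 141.2 → 141
  G: 227 + 0.8×(128−227) = 227 − 79.2 = 147.8 → 148
  B: 185 + 0.8×(128−185) = 185 − 45.6 = 139.4 → 139
After the tone: rgb(141, 148, 139) = #8d948b.
A 72% tint moves each channel 72% toward 255:
  R: 141 + 0.72×(255−141) = 141 + 82.08 = 223.08 → 223
  G: 148 + 0.72×(255−148) = 148 + 77.04 = 225.04 → 225
  B: 139 + 0.72×(255−139) = 139 + 83.52 = 222.52 → 223
rgb(223, 225, 223) = #dfe1df.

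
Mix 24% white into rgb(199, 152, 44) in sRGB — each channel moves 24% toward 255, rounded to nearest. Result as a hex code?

A 24% tint moves each channel 24% toward 255:
  R: 199 + 0.24×(255−199) = 199 + 13.44 = 212.44 → 212
  G: 152 + 24.72 = 176.72 → 177
  B: 44 + 0.24×(255−44) = 44 + 50.64 = 94.64 → 95
rgb(212, 177, 95) = #d4b15f.

#d4b15f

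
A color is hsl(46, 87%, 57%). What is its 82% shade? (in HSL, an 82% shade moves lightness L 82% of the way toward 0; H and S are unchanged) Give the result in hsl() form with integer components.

L moves 82% from 57 toward 0: 57 − 46.74 = 10.26 → 10.
H and S are unchanged.

hsl(46, 87%, 10%)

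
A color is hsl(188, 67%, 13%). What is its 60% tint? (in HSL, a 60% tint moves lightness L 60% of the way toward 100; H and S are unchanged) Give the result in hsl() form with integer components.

hsl(188, 67%, 65%)

L moves 60% from 13 toward 100: 13 + 52.2 = 65.2 → 65.
H and S are unchanged.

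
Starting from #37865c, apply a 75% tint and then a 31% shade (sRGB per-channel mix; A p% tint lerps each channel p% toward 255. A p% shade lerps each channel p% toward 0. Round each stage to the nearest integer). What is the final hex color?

#8d9b94

#37865c is rgb(55, 134, 92).
Lerp each channel 75% toward 255:
  R: 55 + 150 = 205 → 205
  G: 134 + 0.75×(255−134) = 134 + 90.75 = 224.75 → 225
  B: 92 + 122.25 = 214.25 → 214
After the tint: rgb(205, 225, 214) = #cde1d6.
A 31% shade moves each channel 31% toward 0:
  R: 205 − 63.55 = 141.45 → 141
  G: 225 − 69.75 = 155.25 → 155
  B: 214 + 0.31×(0−214) = 214 − 66.34 = 147.66 → 148
rgb(141, 155, 148) = #8d9b94.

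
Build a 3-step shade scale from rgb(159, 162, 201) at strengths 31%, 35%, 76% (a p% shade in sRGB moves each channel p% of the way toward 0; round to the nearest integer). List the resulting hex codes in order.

31%: (159 − 49.29 = 109.71→110, 162 − 50.22 = 111.78→112, 201 − 62.31 = 138.69→139) → #6E708B
35%: (159 − 55.65 = 103.35→103, 162 − 56.7 = 105.3→105, 201 − 70.35 = 130.65→131) → #676983
76%: (159 − 120.84 = 38.16→38, 162 − 123.12 = 38.88→39, 201 − 152.76 = 48.24→48) → #262730

#6E708B, #676983, #262730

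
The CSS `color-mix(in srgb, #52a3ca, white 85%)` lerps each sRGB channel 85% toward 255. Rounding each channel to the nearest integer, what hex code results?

#52a3ca is rgb(82, 163, 202).
Per channel, c → c + 0.85(255 − c):
  R: 82 + 147.05 = 229.05 → 229
  G: 163 + 0.85×(255−163) = 163 + 78.2 = 241.2 → 241
  B: 202 + 0.85×(255−202) = 202 + 45.05 = 247.05 → 247
rgb(229, 241, 247) = #e5f1f7.

#e5f1f7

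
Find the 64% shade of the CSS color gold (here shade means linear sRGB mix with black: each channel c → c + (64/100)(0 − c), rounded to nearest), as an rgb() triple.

CSS gold is rgb(255, 215, 0).
A 64% shade moves each channel 64% toward 0:
  R: 255 − 163.2 = 91.8 → 92
  G: 215 + 0.64×(0−215) = 215 − 137.6 = 77.4 → 77
  B: 0 + 0.64×(0−0) = 0 + 0 = 0 → 0

rgb(92, 77, 0)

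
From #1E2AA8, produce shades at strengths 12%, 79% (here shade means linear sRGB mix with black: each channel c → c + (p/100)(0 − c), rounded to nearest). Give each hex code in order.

#1E2AA8 is rgb(30, 42, 168).
12%: (30 − 3.6 = 26.4→26, 42 − 5.04 = 36.96→37, 168 − 20.16 = 147.84→148) → #1A2594
79%: (30 − 23.7 = 6.3→6, 42 − 33.18 = 8.82→9, 168 − 132.72 = 35.28→35) → #060923

#1A2594, #060923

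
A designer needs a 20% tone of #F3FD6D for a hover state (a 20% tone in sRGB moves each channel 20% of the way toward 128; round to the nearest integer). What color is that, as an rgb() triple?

#F3FD6D is rgb(243, 253, 109).
A 20% tone moves each channel 20% toward 128:
  R: 243 − 23 = 220 → 220
  G: 253 + 0.2×(128−253) = 253 − 25 = 228 → 228
  B: 109 + 0.2×(128−109) = 109 + 3.8 = 112.8 → 113

rgb(220, 228, 113)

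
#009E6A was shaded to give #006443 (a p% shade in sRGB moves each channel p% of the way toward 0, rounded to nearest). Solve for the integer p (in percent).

37%

#009E6A is rgb(0, 158, 106); #006443 is rgb(0, 100, 67).
On the G channel (widest range): 100 ≈ 158 + (p/100)(0 − 158), so p ≈ 100×(100 − 158)/(0 − 158) = -5800/-158 = 36.71.
p = 37 reproduces all three channels after rounding.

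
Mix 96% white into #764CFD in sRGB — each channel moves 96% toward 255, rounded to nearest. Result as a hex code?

#764CFD is rgb(118, 76, 253).
Lerp each channel 96% toward 255:
  R: 118 + 131.52 = 249.52 → 250
  G: 76 + 171.84 = 247.84 → 248
  B: 253 + 1.92 = 254.92 → 255
rgb(250, 248, 255) = #FAF8FF.

#FAF8FF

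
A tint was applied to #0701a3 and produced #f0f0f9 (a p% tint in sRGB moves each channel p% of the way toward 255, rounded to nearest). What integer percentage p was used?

#0701a3 is rgb(7, 1, 163); #f0f0f9 is rgb(240, 240, 249).
On the G channel (widest range): 240 ≈ 1 + (p/100)(255 − 1), so p ≈ 100×(240 − 1)/(255 − 1) = 23900/254 = 94.09.
p = 94 reproduces all three channels after rounding.

94%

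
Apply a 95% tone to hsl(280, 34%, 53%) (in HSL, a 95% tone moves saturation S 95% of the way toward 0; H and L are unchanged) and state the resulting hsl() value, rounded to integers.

S moves 95% from 34 toward 0: 34 − 32.3 = 1.7 → 2.
H and L are unchanged.

hsl(280, 2%, 53%)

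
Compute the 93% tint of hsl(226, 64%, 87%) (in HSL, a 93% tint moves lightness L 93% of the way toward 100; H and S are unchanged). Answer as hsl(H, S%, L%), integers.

L moves 93% from 87 toward 100: 87 + 12.09 = 99.09 → 99.
H and S are unchanged.

hsl(226, 64%, 99%)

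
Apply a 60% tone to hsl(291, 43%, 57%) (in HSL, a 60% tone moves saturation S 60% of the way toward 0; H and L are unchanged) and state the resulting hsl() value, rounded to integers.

S moves 60% from 43 toward 0: 43 − 25.8 = 17.2 → 17.
H and L are unchanged.

hsl(291, 17%, 57%)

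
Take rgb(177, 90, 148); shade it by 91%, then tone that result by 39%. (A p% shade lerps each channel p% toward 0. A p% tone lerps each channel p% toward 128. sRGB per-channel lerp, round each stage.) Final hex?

#3c373a

Lerp each channel 91% toward 0:
  R: 177 + 0.91×(0−177) = 177 − 161.07 = 15.93 → 16
  G: 90 − 81.9 = 8.1 → 8
  B: 148 − 134.68 = 13.32 → 13
After the shade: rgb(16, 8, 13) = #10080d.
Lerp each channel 39% toward 128:
  R: 16 + 43.68 = 59.68 → 60
  G: 8 + 46.8 = 54.8 → 55
  B: 13 + 44.85 = 57.85 → 58
rgb(60, 55, 58) = #3c373a.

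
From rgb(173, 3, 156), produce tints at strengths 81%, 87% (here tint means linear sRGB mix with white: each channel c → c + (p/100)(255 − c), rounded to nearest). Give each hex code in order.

81%: (173 + 66.42 = 239.42→239, 3 + 204.12 = 207.12→207, 156 + 80.19 = 236.19→236) → #EFCFEC
87%: (173 + 71.34 = 244.34→244, 3 + 219.24 = 222.24→222, 156 + 86.13 = 242.13→242) → #F4DEF2

#EFCFEC, #F4DEF2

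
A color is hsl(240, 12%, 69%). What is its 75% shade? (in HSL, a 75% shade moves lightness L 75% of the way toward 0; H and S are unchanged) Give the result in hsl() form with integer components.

L moves 75% from 69 toward 0: 69 − 51.75 = 17.25 → 17.
H and S are unchanged.

hsl(240, 12%, 17%)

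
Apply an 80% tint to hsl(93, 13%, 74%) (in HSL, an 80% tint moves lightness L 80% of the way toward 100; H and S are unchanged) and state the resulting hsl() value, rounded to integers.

L moves 80% from 74 toward 100: 74 + 20.8 = 94.8 → 95.
H and S are unchanged.

hsl(93, 13%, 95%)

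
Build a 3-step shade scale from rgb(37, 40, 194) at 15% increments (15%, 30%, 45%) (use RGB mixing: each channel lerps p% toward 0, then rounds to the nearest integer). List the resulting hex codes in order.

#1F22A5, #1A1C88, #14166B

15%: (37 − 5.55 = 31.45→31, 40 − 6 = 34→34, 194 − 29.1 = 164.9→165) → #1F22A5
30%: (37 − 11.1 = 25.9→26, 40 − 12 = 28→28, 194 − 58.2 = 135.8→136) → #1A1C88
45%: (37 − 16.65 = 20.35→20, 40 − 18 = 22→22, 194 − 87.3 = 106.7→107) → #14166B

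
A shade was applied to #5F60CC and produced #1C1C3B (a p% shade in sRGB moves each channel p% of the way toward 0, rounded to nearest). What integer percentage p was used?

71%

#5F60CC is rgb(95, 96, 204); #1C1C3B is rgb(28, 28, 59).
On the B channel (widest range): 59 ≈ 204 + (p/100)(0 − 204), so p ≈ 100×(59 − 204)/(0 − 204) = -14500/-204 = 71.08.
p = 71 reproduces all three channels after rounding.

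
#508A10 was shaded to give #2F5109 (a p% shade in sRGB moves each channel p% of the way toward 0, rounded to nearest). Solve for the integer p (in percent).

#508A10 is rgb(80, 138, 16); #2F5109 is rgb(47, 81, 9).
On the G channel (widest range): 81 ≈ 138 + (p/100)(0 − 138), so p ≈ 100×(81 − 138)/(0 − 138) = -5700/-138 = 41.30.
p = 41 reproduces all three channels after rounding.

41%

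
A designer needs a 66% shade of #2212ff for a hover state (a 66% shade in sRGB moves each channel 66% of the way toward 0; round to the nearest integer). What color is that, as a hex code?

#0c0657

#2212ff is rgb(34, 18, 255).
Per channel, c → c + 0.66(0 − c):
  R: 34 + 0.66×(0−34) = 34 − 22.44 = 11.56 → 12
  G: 18 + 0.66×(0−18) = 18 − 11.88 = 6.12 → 6
  B: 255 − 168.3 = 86.7 → 87
rgb(12, 6, 87) = #0c0657.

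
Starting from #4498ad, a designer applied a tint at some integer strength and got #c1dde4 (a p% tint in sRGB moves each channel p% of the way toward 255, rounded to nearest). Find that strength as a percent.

67%

#4498ad is rgb(68, 152, 173); #c1dde4 is rgb(193, 221, 228).
On the R channel (widest range): 193 ≈ 68 + (p/100)(255 − 68), so p ≈ 100×(193 − 68)/(255 − 68) = 12500/187 = 66.84.
p = 67 reproduces all three channels after rounding.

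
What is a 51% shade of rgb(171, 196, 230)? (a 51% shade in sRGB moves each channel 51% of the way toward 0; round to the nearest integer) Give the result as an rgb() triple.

rgb(84, 96, 113)

Per channel, c → c + 0.51(0 − c):
  R: 171 + 0.51×(0−171) = 171 − 87.21 = 83.79 → 84
  G: 196 − 99.96 = 96.04 → 96
  B: 230 − 117.3 = 112.7 → 113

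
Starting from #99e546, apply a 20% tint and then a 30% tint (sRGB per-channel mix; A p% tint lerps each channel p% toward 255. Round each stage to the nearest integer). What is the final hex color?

#c6f097

#99e546 is rgb(153, 229, 70).
Lerp each channel 20% toward 255:
  R: 153 + 0.2×(255−153) = 153 + 20.4 = 173.4 → 173
  G: 229 + 0.2×(255−229) = 229 + 5.2 = 234.2 → 234
  B: 70 + 0.2×(255−70) = 70 + 37 = 107 → 107
After the tint: rgb(173, 234, 107) = #adea6b.
A 30% tint moves each channel 30% toward 255:
  R: 173 + 0.3×(255−173) = 173 + 24.6 = 197.6 → 198
  G: 234 + 0.3×(255−234) = 234 + 6.3 = 240.3 → 240
  B: 107 + 44.4 = 151.4 → 151
rgb(198, 240, 151) = #c6f097.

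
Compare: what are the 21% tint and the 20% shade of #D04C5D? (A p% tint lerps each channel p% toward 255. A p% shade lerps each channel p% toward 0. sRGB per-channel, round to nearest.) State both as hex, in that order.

#D04C5D is rgb(208, 76, 93).
21% tint:
  R: 208 + 0.21×(255−208) = 208 + 9.87 = 217.87 → 218
  G: 76 + 0.21×(255−76) = 76 + 37.59 = 113.59 → 114
  B: 93 + 0.21×(255−93) = 93 + 34.02 = 127.02 → 127
  → #DA727F
20% shade:
  R: 208 + 0.2×(0−208) = 208 − 41.6 = 166.4 → 166
  G: 76 + 0.2×(0−76) = 76 − 15.2 = 60.8 → 61
  B: 93 − 18.6 = 74.4 → 74
  → #A63D4A

#DA727F, #A63D4A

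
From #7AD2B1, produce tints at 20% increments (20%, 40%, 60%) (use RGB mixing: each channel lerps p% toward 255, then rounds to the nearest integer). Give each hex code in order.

#95DBC1, #AFE4D0, #CAEDE0

#7AD2B1 is rgb(122, 210, 177).
20%: (122 + 26.6 = 148.6→149, 210 + 9 = 219→219, 177 + 15.6 = 192.6→193) → #95DBC1
40%: (122 + 53.2 = 175.2→175, 210 + 18 = 228→228, 177 + 31.2 = 208.2→208) → #AFE4D0
60%: (122 + 79.8 = 201.8→202, 210 + 27 = 237→237, 177 + 46.8 = 223.8→224) → #CAEDE0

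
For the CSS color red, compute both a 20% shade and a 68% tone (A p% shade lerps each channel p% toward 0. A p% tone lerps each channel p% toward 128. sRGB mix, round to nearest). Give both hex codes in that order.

CSS red is rgb(255, 0, 0).
20% shade:
  R: 255 + 0.2×(0−255) = 255 − 51 = 204 → 204
  G: 0 + 0 = 0 → 0
  B: 0 + 0 = 0 → 0
  → #CC0000
68% tone:
  R: 255 + 0.68×(128−255) = 255 − 86.36 = 168.64 → 169
  G: 0 + 87.04 = 87.04 → 87
  B: 0 + 87.04 = 87.04 → 87
  → #A95757

#CC0000, #A95757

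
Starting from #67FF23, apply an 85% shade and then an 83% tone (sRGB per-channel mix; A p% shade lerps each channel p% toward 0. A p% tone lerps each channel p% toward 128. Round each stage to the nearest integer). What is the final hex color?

#6D716B

#67FF23 is rgb(103, 255, 35).
Lerp each channel 85% toward 0:
  R: 103 − 87.55 = 15.45 → 15
  G: 255 + 0.85×(0−255) = 255 − 216.75 = 38.25 → 38
  B: 35 − 29.75 = 5.25 → 5
After the shade: rgb(15, 38, 5) = #0F2605.
Lerp each channel 83% toward 128:
  R: 15 + 0.83×(128−15) = 15 + 93.79 = 108.79 → 109
  G: 38 + 0.83×(128−38) = 38 + 74.7 = 112.7 → 113
  B: 5 + 0.83×(128−5) = 5 + 102.09 = 107.09 → 107
rgb(109, 113, 107) = #6D716B.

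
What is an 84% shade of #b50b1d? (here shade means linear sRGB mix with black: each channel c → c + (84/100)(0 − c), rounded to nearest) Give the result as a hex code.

#b50b1d is rgb(181, 11, 29).
Per channel, c → c + 0.84(0 − c):
  R: 181 + 0.84×(0−181) = 181 − 152.04 = 28.96 → 29
  G: 11 − 9.24 = 1.76 → 2
  B: 29 + 0.84×(0−29) = 29 − 24.36 = 4.64 → 5
rgb(29, 2, 5) = #1d0205.

#1d0205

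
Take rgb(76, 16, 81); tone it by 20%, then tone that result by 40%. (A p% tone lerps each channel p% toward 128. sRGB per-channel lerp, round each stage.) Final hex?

#674A69

A 20% tone moves each channel 20% toward 128:
  R: 76 + 0.2×(128−76) = 76 + 10.4 = 86.4 → 86
  G: 16 + 0.2×(128−16) = 16 + 22.4 = 38.4 → 38
  B: 81 + 9.4 = 90.4 → 90
After the tone: rgb(86, 38, 90) = #56265A.
A 40% tone moves each channel 40% toward 128:
  R: 86 + 0.4×(128−86) = 86 + 16.8 = 102.8 → 103
  G: 38 + 36 = 74 → 74
  B: 90 + 15.2 = 105.2 → 105
rgb(103, 74, 105) = #674A69.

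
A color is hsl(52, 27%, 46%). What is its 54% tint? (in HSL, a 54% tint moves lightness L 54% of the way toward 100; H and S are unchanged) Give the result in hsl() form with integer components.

hsl(52, 27%, 75%)

L moves 54% from 46 toward 100: 46 + 29.16 = 75.16 → 75.
H and S are unchanged.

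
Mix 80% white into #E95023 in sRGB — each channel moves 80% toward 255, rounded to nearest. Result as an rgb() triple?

rgb(251, 220, 211)

#E95023 is rgb(233, 80, 35).
An 80% tint moves each channel 80% toward 255:
  R: 233 + 17.6 = 250.6 → 251
  G: 80 + 0.8×(255−80) = 80 + 140 = 220 → 220
  B: 35 + 176 = 211 → 211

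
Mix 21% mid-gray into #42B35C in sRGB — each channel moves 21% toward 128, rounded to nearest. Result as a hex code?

#42B35C is rgb(66, 179, 92).
Lerp each channel 21% toward 128:
  R: 66 + 0.21×(128−66) = 66 + 13.02 = 79.02 → 79
  G: 179 − 10.71 = 168.29 → 168
  B: 92 + 0.21×(128−92) = 92 + 7.56 = 99.56 → 100
rgb(79, 168, 100) = #4FA864.

#4FA864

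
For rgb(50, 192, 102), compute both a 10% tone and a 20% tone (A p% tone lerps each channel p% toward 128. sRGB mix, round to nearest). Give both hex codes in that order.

10% tone:
  R: 50 + 0.1×(128−50) = 50 + 7.8 = 57.8 → 58
  G: 192 + 0.1×(128−192) = 192 − 6.4 = 185.6 → 186
  B: 102 + 0.1×(128−102) = 102 + 2.6 = 104.6 → 105
  → #3ABA69
20% tone:
  R: 50 + 15.6 = 65.6 → 66
  G: 192 + 0.2×(128−192) = 192 − 12.8 = 179.2 → 179
  B: 102 + 0.2×(128−102) = 102 + 5.2 = 107.2 → 107
  → #42B36B

#3ABA69, #42B36B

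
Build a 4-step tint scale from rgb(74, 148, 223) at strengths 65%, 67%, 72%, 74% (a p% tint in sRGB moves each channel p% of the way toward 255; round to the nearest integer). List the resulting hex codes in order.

65%: (74 + 117.65 = 191.65→192, 148 + 69.55 = 217.55→218, 223 + 20.8 = 243.8→244) → #c0daf4
67%: (74 + 121.27 = 195.27→195, 148 + 71.69 = 219.69→220, 223 + 21.44 = 244.44→244) → #c3dcf4
72%: (74 + 130.32 = 204.32→204, 148 + 77.04 = 225.04→225, 223 + 23.04 = 246.04→246) → #cce1f6
74%: (74 + 133.94 = 207.94→208, 148 + 79.18 = 227.18→227, 223 + 23.68 = 246.68→247) → #d0e3f7

#c0daf4, #c3dcf4, #cce1f6, #d0e3f7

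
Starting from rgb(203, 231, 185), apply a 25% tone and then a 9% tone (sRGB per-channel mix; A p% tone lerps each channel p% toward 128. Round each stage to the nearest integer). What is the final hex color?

#B3C6A7

Per channel, c → c + 0.25(128 − c):
  R: 203 − 18.75 = 184.25 → 184
  G: 231 + 0.25×(128−231) = 231 − 25.75 = 205.25 → 205
  B: 185 + 0.25×(128−185) = 185 − 14.25 = 170.75 → 171
After the tone: rgb(184, 205, 171) = #B8CDAB.
Lerp each channel 9% toward 128:
  R: 184 + 0.09×(128−184) = 184 − 5.04 = 178.96 → 179
  G: 205 + 0.09×(128−205) = 205 − 6.93 = 198.07 → 198
  B: 171 + 0.09×(128−171) = 171 − 3.87 = 167.13 → 167
rgb(179, 198, 167) = #B3C6A7.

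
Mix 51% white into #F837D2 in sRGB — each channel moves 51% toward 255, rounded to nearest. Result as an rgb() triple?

rgb(252, 157, 233)

#F837D2 is rgb(248, 55, 210).
A 51% tint moves each channel 51% toward 255:
  R: 248 + 0.51×(255−248) = 248 + 3.57 = 251.57 → 252
  G: 55 + 102 = 157 → 157
  B: 210 + 22.95 = 232.95 → 233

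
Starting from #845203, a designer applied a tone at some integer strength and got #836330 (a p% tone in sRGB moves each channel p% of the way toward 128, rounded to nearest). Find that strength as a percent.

36%

#845203 is rgb(132, 82, 3); #836330 is rgb(131, 99, 48).
On the B channel (widest range): 48 ≈ 3 + (p/100)(128 − 3), so p ≈ 100×(48 − 3)/(128 − 3) = 4500/125 = 36.00.
p = 36 reproduces all three channels after rounding.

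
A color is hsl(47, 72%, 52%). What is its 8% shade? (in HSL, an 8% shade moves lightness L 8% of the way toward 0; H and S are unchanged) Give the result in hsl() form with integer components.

hsl(47, 72%, 48%)

L moves 8% from 52 toward 0: 52 − 4.16 = 47.84 → 48.
H and S are unchanged.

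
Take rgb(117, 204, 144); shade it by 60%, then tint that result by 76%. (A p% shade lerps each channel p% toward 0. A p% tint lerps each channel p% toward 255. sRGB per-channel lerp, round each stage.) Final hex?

#CDD5D0

A 60% shade moves each channel 60% toward 0:
  R: 117 + 0.6×(0−117) = 117 − 70.2 = 46.8 → 47
  G: 204 + 0.6×(0−204) = 204 − 122.4 = 81.6 → 82
  B: 144 + 0.6×(0−144) = 144 − 86.4 = 57.6 → 58
After the shade: rgb(47, 82, 58) = #2F523A.
A 76% tint moves each channel 76% toward 255:
  R: 47 + 0.76×(255−47) = 47 + 158.08 = 205.08 → 205
  G: 82 + 131.48 = 213.48 → 213
  B: 58 + 149.72 = 207.72 → 208
rgb(205, 213, 208) = #CDD5D0.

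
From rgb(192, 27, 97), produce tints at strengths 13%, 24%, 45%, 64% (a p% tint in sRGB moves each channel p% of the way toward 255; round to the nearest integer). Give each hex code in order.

13%: (192 + 8.19 = 200.19→200, 27 + 29.64 = 56.64→57, 97 + 20.54 = 117.54→118) → #C83976
24%: (192 + 15.12 = 207.12→207, 27 + 54.72 = 81.72→82, 97 + 37.92 = 134.92→135) → #CF5287
45%: (192 + 28.35 = 220.35→220, 27 + 102.6 = 129.6→130, 97 + 71.1 = 168.1→168) → #DC82A8
64%: (192 + 40.32 = 232.32→232, 27 + 145.92 = 172.92→173, 97 + 101.12 = 198.12→198) → #E8ADC6

#C83976, #CF5287, #DC82A8, #E8ADC6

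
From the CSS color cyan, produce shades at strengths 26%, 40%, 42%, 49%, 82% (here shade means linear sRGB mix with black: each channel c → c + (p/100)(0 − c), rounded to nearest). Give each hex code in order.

CSS cyan is rgb(0, 255, 255).
26%: (0→0, 255 − 66.3 = 188.7→189, 255 − 66.3 = 188.7→189) → #00BDBD
40%: (0→0, 255 − 102 = 153→153, 255 − 102 = 153→153) → #009999
42%: (0→0, 255 − 107.1 = 147.9→148, 255 − 107.1 = 147.9→148) → #009494
49%: (0→0, 255 − 124.95 = 130.05→130, 255 − 124.95 = 130.05→130) → #008282
82%: (0→0, 255 − 209.1 = 45.9→46, 255 − 209.1 = 45.9→46) → #002E2E

#00BDBD, #009999, #009494, #008282, #002E2E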